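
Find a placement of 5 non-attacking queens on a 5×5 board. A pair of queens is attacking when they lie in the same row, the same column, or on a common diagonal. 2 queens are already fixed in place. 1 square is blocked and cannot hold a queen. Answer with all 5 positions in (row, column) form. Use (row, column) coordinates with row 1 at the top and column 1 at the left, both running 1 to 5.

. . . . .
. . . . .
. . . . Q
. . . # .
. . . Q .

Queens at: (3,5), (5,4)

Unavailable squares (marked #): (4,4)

Row 1: attacked by (3,5)→{3,5}; (5,4)→{4}. Safe: 1, 2. Place at column 1.
Row 2: attacked by (1,1)→{1,2}; (3,5)→{4,5}; (5,4)→{1,4}. Safe: 3. Place at column 3.
Row 4: attacked by (1,1)→{1,4}; (2,3)→{1,3,5}; (3,5)→{4,5}; (5,4)→{3,4,5}. Blocked: 4. Safe: 2. Place at column 2.
Columns [1, 3, 5, 2, 4], r−c [0, -1, -2, 2, 1], r+c [2, 5, 8, 6, 9] are all distinct, so no two queens attack.

(1,1) (2,3) (3,5) (4,2) (5,4)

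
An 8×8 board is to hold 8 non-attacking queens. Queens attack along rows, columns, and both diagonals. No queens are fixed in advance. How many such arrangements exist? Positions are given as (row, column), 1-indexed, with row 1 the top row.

Branch on row 1: col 1 → 4; col 2 → 8; col 3 → 16; col 4 → 18; col 5 → 18; col 6 → 16; col 7 → 8; col 8 → 4.
Sum: 4 + 8 + 16 + 18 + 18 + 16 + 8 + 4 = 92.
(This is the classic 8-queens count.)

92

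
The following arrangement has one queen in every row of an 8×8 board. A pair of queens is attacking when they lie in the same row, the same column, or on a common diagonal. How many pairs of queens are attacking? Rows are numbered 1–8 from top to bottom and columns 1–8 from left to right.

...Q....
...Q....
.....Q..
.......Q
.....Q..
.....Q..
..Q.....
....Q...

Same column: (1,4)–(2,4) (column 4); (3,6)–(5,6) (column 6); (3,6)–(6,6) (column 6); (5,6)–(6,6) (column 6).
Same diagonal: (1,4)–(3,6) (|1−3| = |4−6| = 2); (4,8)–(6,6) (|4−6| = |8−6| = 2).
Total attacking pairs: 6.

6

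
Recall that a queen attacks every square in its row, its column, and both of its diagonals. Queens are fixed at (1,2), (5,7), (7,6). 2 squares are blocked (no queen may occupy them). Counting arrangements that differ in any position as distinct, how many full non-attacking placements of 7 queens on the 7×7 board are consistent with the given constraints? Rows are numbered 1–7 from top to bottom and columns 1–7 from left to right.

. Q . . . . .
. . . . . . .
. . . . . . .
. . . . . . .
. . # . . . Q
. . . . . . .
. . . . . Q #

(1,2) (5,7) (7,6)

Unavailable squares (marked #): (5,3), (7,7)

2

Branch on row 2: col 5 → 2.
Sum: 2 = 2.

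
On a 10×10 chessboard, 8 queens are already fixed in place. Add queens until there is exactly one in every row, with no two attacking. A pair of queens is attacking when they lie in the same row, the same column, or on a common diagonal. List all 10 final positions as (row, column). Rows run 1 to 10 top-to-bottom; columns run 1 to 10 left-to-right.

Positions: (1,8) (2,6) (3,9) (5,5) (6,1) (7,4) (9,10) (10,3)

(1,8) (2,6) (3,9) (4,2) (5,5) (6,1) (7,4) (8,7) (9,10) (10,3)

Row 4: attacked by (1,8)→{5,8}; (2,6)→{4,6,8}; (3,9)→{8,9,10}; (5,5)→{4,5,6}; (6,1)→{1,3}; (7,4)→{1,4,7}; (9,10)→{5,10}; (10,3)→{3,9}. Safe: 2. Place at column 2.
Row 8: attacked by (1,8)→{1,8}; (2,6)→{6}; (3,9)→{4,9}; (4,2)→{2,6}; (5,5)→{2,5,8}; (6,1)→{1,3}; (7,4)→{3,4,5}; (9,10)→{9,10}; (10,3)→{1,3,5}. Safe: 7. Place at column 7.
Columns [8, 6, 9, 2, 5, 1, 4, 7, 10, 3], r−c [-7, -4, -6, 2, 0, 5, 3, 1, -1, 7], r+c [9, 8, 12, 6, 10, 7, 11, 15, 19, 13] are all distinct, so no two queens attack.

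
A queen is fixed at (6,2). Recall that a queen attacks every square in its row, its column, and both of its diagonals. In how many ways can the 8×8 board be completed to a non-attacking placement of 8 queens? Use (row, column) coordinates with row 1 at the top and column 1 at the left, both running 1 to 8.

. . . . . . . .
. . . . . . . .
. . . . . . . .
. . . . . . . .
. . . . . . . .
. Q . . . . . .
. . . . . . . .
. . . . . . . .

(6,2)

14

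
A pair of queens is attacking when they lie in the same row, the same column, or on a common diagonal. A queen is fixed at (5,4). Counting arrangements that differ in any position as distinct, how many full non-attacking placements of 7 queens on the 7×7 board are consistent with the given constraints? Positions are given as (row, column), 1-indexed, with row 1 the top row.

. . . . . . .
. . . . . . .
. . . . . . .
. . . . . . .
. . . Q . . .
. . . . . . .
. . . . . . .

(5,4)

Branch on row 1: col 1 → 0; col 2 → 1; col 3 → 1; col 5 → 1; col 6 → 1; col 7 → 0.
Sum: 0 + 1 + 1 + 1 + 1 + 0 = 4.

4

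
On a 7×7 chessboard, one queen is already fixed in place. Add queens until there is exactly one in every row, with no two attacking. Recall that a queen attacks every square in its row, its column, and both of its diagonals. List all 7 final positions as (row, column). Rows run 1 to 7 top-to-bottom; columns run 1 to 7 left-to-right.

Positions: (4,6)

Row 1: attacked by (4,6)→{3,6}. Safe: 1, 2, 4, 5, 7. Place at column 4.
Row 2: attacked by (1,4)→{3,4,5}; (4,6)→{4,6}. Safe: 1, 2, 7. Place at column 1.
Row 3: attacked by (1,4)→{2,4,6}; (2,1)→{1,2}; (4,6)→{5,6,7}. Safe: 3. Place at column 3.
Row 5: attacked by (1,4)→{4}; (2,1)→{1,4}; (3,3)→{1,3,5}; (4,6)→{5,6,7}. Safe: 2. Place at column 2.
Row 6: attacked by (1,4)→{4}; (2,1)→{1,5}; (3,3)→{3,6}; (4,6)→{4,6}; (5,2)→{1,2,3}. Safe: 7. Place at column 7.
Row 7: attacked by (1,4)→{4}; (2,1)→{1,6}; (3,3)→{3,7}; (4,6)→{3,6}; (5,2)→{2,4}; (6,7)→{6,7}. Safe: 5. Place at column 5.
Columns [4, 1, 3, 6, 2, 7, 5], r−c [-3, 1, 0, -2, 3, -1, 2], r+c [5, 3, 6, 10, 7, 13, 12] are all distinct, so no two queens attack.

(1,4) (2,1) (3,3) (4,6) (5,2) (6,7) (7,5)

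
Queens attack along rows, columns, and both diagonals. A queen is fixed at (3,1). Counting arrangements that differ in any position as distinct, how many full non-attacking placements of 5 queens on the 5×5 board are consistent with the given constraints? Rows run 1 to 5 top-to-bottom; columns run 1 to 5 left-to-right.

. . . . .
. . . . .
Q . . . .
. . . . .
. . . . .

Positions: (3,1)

2

Branch on row 1: col 2 → 1; col 4 → 0; col 5 → 1.
Sum: 1 + 0 + 1 = 2.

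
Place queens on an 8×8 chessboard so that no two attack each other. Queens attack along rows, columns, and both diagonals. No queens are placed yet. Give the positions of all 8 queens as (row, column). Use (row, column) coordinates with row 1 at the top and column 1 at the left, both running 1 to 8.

(1,4) (2,2) (3,7) (4,3) (5,6) (6,8) (7,5) (8,1)

Row 1: Safe: 1, 2, 3, 4, 5, 6, 7, 8. Place at column 4.
Row 2: attacked by (1,4)→{3,4,5}. Safe: 1, 2, 6, 7, 8. Place at column 2.
Row 3: attacked by (1,4)→{2,4,6}; (2,2)→{1,2,3}. Safe: 5, 7, 8. Place at column 7.
Row 4: attacked by (1,4)→{1,4,7}; (2,2)→{2,4}; (3,7)→{6,7,8}. Safe: 3, 5. Place at column 3.
Row 5: attacked by (1,4)→{4,8}; (2,2)→{2,5}; (3,7)→{5,7}; (4,3)→{2,3,4}. Safe: 1, 6. Place at column 6.
Row 6: attacked by (1,4)→{4}; (2,2)→{2,6}; (3,7)→{4,7}; (4,3)→{1,3,5}; (5,6)→{5,6,7}. Safe: 8. Place at column 8.
Row 7: attacked by (1,4)→{4}; (2,2)→{2,7}; (3,7)→{3,7}; (4,3)→{3,6}; (5,6)→{4,6,8}; (6,8)→{7,8}. Safe: 1, 5. Place at column 5.
Row 8: attacked by (1,4)→{4}; (2,2)→{2,8}; (3,7)→{2,7}; (4,3)→{3,7}; (5,6)→{3,6}; (6,8)→{6,8}; (7,5)→{4,5,6}. Safe: 1. Place at column 1.
Columns [4, 2, 7, 3, 6, 8, 5, 1], r−c [-3, 0, -4, 1, -1, -2, 2, 7], r+c [5, 4, 10, 7, 11, 14, 12, 9] are all distinct, so no two queens attack.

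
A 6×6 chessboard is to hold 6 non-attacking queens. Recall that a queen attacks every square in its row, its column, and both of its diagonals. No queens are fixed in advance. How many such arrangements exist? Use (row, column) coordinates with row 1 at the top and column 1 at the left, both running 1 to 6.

Branch on row 1: col 1 → 0; col 2 → 1; col 3 → 1; col 4 → 1; col 5 → 1; col 6 → 0.
Sum: 0 + 1 + 1 + 1 + 1 + 0 = 4.
(This is the classic 6-queens count.)

4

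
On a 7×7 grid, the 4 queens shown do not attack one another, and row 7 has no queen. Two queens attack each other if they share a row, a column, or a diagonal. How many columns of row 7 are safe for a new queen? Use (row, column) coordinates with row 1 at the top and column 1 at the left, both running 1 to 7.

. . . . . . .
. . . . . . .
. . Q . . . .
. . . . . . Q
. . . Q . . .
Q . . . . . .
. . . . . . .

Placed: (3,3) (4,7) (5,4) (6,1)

(3,3) attacks row 7 at column 3 and diagonals 7.
(4,7) attacks row 7 at column 7 and diagonals 4.
(5,4) attacks row 7 at column 4 and diagonals 2, 6.
(6,1) attacks row 7 at column 1 and diagonals 2.
Attacked columns: {1, 2, 3, 4, 6, 7}. Safe: {5}.

1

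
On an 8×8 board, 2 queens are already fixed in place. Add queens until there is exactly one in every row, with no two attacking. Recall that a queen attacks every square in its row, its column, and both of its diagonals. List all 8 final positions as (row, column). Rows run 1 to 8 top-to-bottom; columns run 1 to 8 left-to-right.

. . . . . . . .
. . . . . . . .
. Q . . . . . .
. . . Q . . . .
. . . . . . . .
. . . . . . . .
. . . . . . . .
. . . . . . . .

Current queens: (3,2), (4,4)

Row 1: attacked by (3,2)→{2,4}; (4,4)→{1,4,7}. Safe: 3, 5, 6, 8. Place at column 5.
Row 2: attacked by (1,5)→{4,5,6}; (3,2)→{1,2,3}; (4,4)→{2,4,6}. Safe: 7, 8. Place at column 7.
Row 5: attacked by (1,5)→{1,5}; (2,7)→{4,7}; (3,2)→{2,4}; (4,4)→{3,4,5}. Safe: 6, 8. Place at column 8.
Row 6: attacked by (1,5)→{5}; (2,7)→{3,7}; (3,2)→{2,5}; (4,4)→{2,4,6}; (5,8)→{7,8}. Safe: 1. Place at column 1.
Row 7: attacked by (1,5)→{5}; (2,7)→{2,7}; (3,2)→{2,6}; (4,4)→{1,4,7}; (5,8)→{6,8}; (6,1)→{1,2}. Safe: 3. Place at column 3.
Row 8: attacked by (1,5)→{5}; (2,7)→{1,7}; (3,2)→{2,7}; (4,4)→{4,8}; (5,8)→{5,8}; (6,1)→{1,3}; (7,3)→{2,3,4}. Safe: 6. Place at column 6.
Columns [5, 7, 2, 4, 8, 1, 3, 6], r−c [-4, -5, 1, 0, -3, 5, 4, 2], r+c [6, 9, 5, 8, 13, 7, 10, 14] are all distinct, so no two queens attack.

(1,5) (2,7) (3,2) (4,4) (5,8) (6,1) (7,3) (8,6)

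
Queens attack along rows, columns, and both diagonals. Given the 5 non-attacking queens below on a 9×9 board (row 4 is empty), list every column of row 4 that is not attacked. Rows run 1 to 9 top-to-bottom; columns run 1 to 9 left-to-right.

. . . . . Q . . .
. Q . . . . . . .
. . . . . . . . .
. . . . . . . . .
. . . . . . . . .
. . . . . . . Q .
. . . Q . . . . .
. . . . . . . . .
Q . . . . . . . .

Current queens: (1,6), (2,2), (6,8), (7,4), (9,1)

columns 5

(1,6) attacks row 4 at column 6 and diagonals 3, 9.
(2,2) attacks row 4 at column 2 and diagonals 4.
(6,8) attacks row 4 at column 8 and diagonals 6.
(7,4) attacks row 4 at column 4 and diagonals 1, 7.
(9,1) attacks row 4 at column 1 and diagonals 6.
Attacked columns: {1, 2, 3, 4, 6, 7, 8, 9}. Safe: {5}.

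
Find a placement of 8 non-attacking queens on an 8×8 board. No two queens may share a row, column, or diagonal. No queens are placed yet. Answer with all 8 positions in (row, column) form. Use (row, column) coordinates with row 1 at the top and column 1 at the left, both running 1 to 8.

Row 1: Safe: 1, 2, 3, 4, 5, 6, 7, 8. Place at column 8.
Row 2: attacked by (1,8)→{7,8}. Safe: 1, 2, 3, 4, 5, 6. Place at column 2.
Row 3: attacked by (1,8)→{6,8}; (2,2)→{1,2,3}. Safe: 4, 5, 7. Place at column 4.
Row 4: attacked by (1,8)→{5,8}; (2,2)→{2,4}; (3,4)→{3,4,5}. Safe: 1, 6, 7. Place at column 1.
Row 5: attacked by (1,8)→{4,8}; (2,2)→{2,5}; (3,4)→{2,4,6}; (4,1)→{1,2}. Safe: 3, 7. Place at column 7.
Row 6: attacked by (1,8)→{3,8}; (2,2)→{2,6}; (3,4)→{1,4,7}; (4,1)→{1,3}; (5,7)→{6,7,8}. Safe: 5. Place at column 5.
Row 7: attacked by (1,8)→{2,8}; (2,2)→{2,7}; (3,4)→{4,8}; (4,1)→{1,4}; (5,7)→{5,7}; (6,5)→{4,5,6}. Safe: 3. Place at column 3.
Row 8: attacked by (1,8)→{1,8}; (2,2)→{2,8}; (3,4)→{4}; (4,1)→{1,5}; (5,7)→{4,7}; (6,5)→{3,5,7}; (7,3)→{2,3,4}. Safe: 6. Place at column 6.
Columns [8, 2, 4, 1, 7, 5, 3, 6], r−c [-7, 0, -1, 3, -2, 1, 4, 2], r+c [9, 4, 7, 5, 12, 11, 10, 14] are all distinct, so no two queens attack.

(1,8) (2,2) (3,4) (4,1) (5,7) (6,5) (7,3) (8,6)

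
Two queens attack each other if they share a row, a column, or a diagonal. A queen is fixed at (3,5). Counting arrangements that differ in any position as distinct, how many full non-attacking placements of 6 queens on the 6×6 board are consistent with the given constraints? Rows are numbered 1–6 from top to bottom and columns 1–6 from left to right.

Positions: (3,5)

1

Branch on row 1: col 1 → 0; col 2 → 0; col 4 → 1; col 6 → 0.
Sum: 0 + 0 + 1 + 0 = 1.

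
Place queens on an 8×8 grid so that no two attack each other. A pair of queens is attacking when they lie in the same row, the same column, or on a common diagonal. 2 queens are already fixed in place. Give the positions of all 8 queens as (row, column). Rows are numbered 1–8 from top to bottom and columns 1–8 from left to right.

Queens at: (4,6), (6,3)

Row 1: attacked by (4,6)→{3,6}; (6,3)→{3,8}. Safe: 1, 2, 4, 5, 7. Place at column 4.
Row 2: attacked by (1,4)→{3,4,5}; (4,6)→{4,6,8}; (6,3)→{3,7}. Safe: 1, 2. Place at column 2.
Row 3: attacked by (1,4)→{2,4,6}; (2,2)→{1,2,3}; (4,6)→{5,6,7}; (6,3)→{3,6}. Safe: 8. Place at column 8.
Row 5: attacked by (1,4)→{4,8}; (2,2)→{2,5}; (3,8)→{6,8}; (4,6)→{5,6,7}; (6,3)→{2,3,4}. Safe: 1. Place at column 1.
Row 7: attacked by (1,4)→{4}; (2,2)→{2,7}; (3,8)→{4,8}; (4,6)→{3,6}; (5,1)→{1,3}; (6,3)→{2,3,4}. Safe: 5. Place at column 5.
Row 8: attacked by (1,4)→{4}; (2,2)→{2,8}; (3,8)→{3,8}; (4,6)→{2,6}; (5,1)→{1,4}; (6,3)→{1,3,5}; (7,5)→{4,5,6}. Safe: 7. Place at column 7.
Columns [4, 2, 8, 6, 1, 3, 5, 7], r−c [-3, 0, -5, -2, 4, 3, 2, 1], r+c [5, 4, 11, 10, 6, 9, 12, 15] are all distinct, so no two queens attack.

(1,4) (2,2) (3,8) (4,6) (5,1) (6,3) (7,5) (8,7)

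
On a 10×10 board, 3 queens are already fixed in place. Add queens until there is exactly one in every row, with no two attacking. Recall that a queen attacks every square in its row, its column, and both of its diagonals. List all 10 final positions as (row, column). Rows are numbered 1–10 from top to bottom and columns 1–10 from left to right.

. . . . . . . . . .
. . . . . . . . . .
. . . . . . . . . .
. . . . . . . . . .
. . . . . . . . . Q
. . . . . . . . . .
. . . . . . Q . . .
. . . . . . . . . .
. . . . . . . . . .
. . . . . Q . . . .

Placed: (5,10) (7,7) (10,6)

Row 1: attacked by (5,10)→{6,10}; (7,7)→{1,7}; (10,6)→{6}. Safe: 2, 3, 4, 5, 8, 9. Place at column 4.
Row 2: attacked by (1,4)→{3,4,5}; (5,10)→{7,10}; (7,7)→{2,7}; (10,6)→{6}. Safe: 1, 8, 9. Place at column 8.
Row 3: attacked by (1,4)→{2,4,6}; (2,8)→{7,8,9}; (5,10)→{8,10}; (7,7)→{3,7}; (10,6)→{6}. Safe: 1, 5. Place at column 5.
Row 4: attacked by (1,4)→{1,4,7}; (2,8)→{6,8,10}; (3,5)→{4,5,6}; (5,10)→{9,10}; (7,7)→{4,7,10}; (10,6)→{6}. Safe: 2, 3. Place at column 2.
Row 6: attacked by (1,4)→{4,9}; (2,8)→{4,8}; (3,5)→{2,5,8}; (4,2)→{2,4}; (5,10)→{9,10}; (7,7)→{6,7,8}; (10,6)→{2,6,10}. Safe: 1, 3. Place at column 1.
Row 8: attacked by (1,4)→{4}; (2,8)→{2,8}; (3,5)→{5,10}; (4,2)→{2,6}; (5,10)→{7,10}; (6,1)→{1,3}; (7,7)→{6,7,8}; (10,6)→{4,6,8}. Safe: 9. Place at column 9.
Row 9: attacked by (1,4)→{4}; (2,8)→{1,8}; (3,5)→{5}; (4,2)→{2,7}; (5,10)→{6,10}; (6,1)→{1,4}; (7,7)→{5,7,9}; (8,9)→{8,9,10}; (10,6)→{5,6,7}. Safe: 3. Place at column 3.
Columns [4, 8, 5, 2, 10, 1, 7, 9, 3, 6], r−c [-3, -6, -2, 2, -5, 5, 0, -1, 6, 4], r+c [5, 10, 8, 6, 15, 7, 14, 17, 12, 16] are all distinct, so no two queens attack.

(1,4) (2,8) (3,5) (4,2) (5,10) (6,1) (7,7) (8,9) (9,3) (10,6)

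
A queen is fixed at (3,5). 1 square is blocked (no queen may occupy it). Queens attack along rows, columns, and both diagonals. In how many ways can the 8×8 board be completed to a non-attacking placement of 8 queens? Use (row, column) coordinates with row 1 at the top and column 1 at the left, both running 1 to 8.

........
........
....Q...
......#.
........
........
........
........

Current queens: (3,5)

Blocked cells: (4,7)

11

Branch on row 1: col 1 → 1; col 2 → 1; col 4 → 6; col 6 → 2; col 8 → 1.
Sum: 1 + 1 + 6 + 2 + 1 = 11.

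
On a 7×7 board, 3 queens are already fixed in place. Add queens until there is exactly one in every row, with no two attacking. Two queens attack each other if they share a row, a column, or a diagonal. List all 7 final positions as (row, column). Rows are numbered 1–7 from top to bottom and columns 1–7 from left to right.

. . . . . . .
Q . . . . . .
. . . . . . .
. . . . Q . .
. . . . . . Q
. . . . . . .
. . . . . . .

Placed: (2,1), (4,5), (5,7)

(1,6) (2,1) (3,3) (4,5) (5,7) (6,2) (7,4)

Row 1: attacked by (2,1)→{1,2}; (4,5)→{2,5}; (5,7)→{3,7}. Safe: 4, 6. Place at column 6.
Row 3: attacked by (1,6)→{4,6}; (2,1)→{1,2}; (4,5)→{4,5,6}; (5,7)→{5,7}. Safe: 3. Place at column 3.
Row 6: attacked by (1,6)→{1,6}; (2,1)→{1,5}; (3,3)→{3,6}; (4,5)→{3,5,7}; (5,7)→{6,7}. Safe: 2, 4. Place at column 2.
Row 7: attacked by (1,6)→{6}; (2,1)→{1,6}; (3,3)→{3,7}; (4,5)→{2,5}; (5,7)→{5,7}; (6,2)→{1,2,3}. Safe: 4. Place at column 4.
Columns [6, 1, 3, 5, 7, 2, 4], r−c [-5, 1, 0, -1, -2, 4, 3], r+c [7, 3, 6, 9, 12, 8, 11] are all distinct, so no two queens attack.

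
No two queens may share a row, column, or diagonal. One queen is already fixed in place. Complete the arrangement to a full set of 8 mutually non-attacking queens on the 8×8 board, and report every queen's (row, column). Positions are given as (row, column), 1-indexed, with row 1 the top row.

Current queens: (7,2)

(1,1) (2,6) (3,8) (4,3) (5,7) (6,4) (7,2) (8,5)

Row 1: attacked by (7,2)→{2,8}. Safe: 1, 3, 4, 5, 6, 7. Place at column 1.
Row 2: attacked by (1,1)→{1,2}; (7,2)→{2,7}. Safe: 3, 4, 5, 6, 8. Place at column 6.
Row 3: attacked by (1,1)→{1,3}; (2,6)→{5,6,7}; (7,2)→{2,6}. Safe: 4, 8. Place at column 8.
Row 4: attacked by (1,1)→{1,4}; (2,6)→{4,6,8}; (3,8)→{7,8}; (7,2)→{2,5}. Safe: 3. Place at column 3.
Row 5: attacked by (1,1)→{1,5}; (2,6)→{3,6}; (3,8)→{6,8}; (4,3)→{2,3,4}; (7,2)→{2,4}. Safe: 7. Place at column 7.
Row 6: attacked by (1,1)→{1,6}; (2,6)→{2,6}; (3,8)→{5,8}; (4,3)→{1,3,5}; (5,7)→{6,7,8}; (7,2)→{1,2,3}. Safe: 4. Place at column 4.
Row 8: attacked by (1,1)→{1,8}; (2,6)→{6}; (3,8)→{3,8}; (4,3)→{3,7}; (5,7)→{4,7}; (6,4)→{2,4,6}; (7,2)→{1,2,3}. Safe: 5. Place at column 5.
Columns [1, 6, 8, 3, 7, 4, 2, 5], r−c [0, -4, -5, 1, -2, 2, 5, 3], r+c [2, 8, 11, 7, 12, 10, 9, 13] are all distinct, so no two queens attack.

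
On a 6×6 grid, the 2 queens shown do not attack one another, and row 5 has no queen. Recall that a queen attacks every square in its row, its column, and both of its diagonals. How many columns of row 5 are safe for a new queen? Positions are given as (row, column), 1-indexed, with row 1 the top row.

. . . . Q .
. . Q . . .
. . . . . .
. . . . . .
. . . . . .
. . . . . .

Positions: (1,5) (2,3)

2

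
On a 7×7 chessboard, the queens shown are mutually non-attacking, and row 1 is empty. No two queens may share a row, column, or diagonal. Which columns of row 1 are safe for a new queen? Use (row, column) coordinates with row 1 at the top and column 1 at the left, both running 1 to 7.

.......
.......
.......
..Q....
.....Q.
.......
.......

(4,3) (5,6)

(4,3) attacks row 1 at column 3 and diagonals 6.
(5,6) attacks row 1 at column 6 and diagonals 2.
Attacked columns: {2, 3, 6}. Safe: {1, 4, 5, 7}.

columns 1, 4, 5, 7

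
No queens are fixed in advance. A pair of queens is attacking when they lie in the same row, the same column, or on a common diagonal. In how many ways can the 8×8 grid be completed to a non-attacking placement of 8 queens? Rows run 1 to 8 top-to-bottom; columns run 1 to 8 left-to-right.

92

Branch on row 1: col 1 → 4; col 2 → 8; col 3 → 16; col 4 → 18; col 5 → 18; col 6 → 16; col 7 → 8; col 8 → 4.
Sum: 4 + 8 + 16 + 18 + 18 + 16 + 8 + 4 = 92.
(This is the classic 8-queens count.)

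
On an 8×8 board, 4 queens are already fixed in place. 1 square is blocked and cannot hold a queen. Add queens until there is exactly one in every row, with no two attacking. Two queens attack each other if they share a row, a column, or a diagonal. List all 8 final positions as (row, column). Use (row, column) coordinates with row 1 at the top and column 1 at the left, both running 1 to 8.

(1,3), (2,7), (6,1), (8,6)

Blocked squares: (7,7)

(1,3) (2,7) (3,2) (4,8) (5,5) (6,1) (7,4) (8,6)

Row 3: attacked by (1,3)→{1,3,5}; (2,7)→{6,7,8}; (6,1)→{1,4}; (8,6)→{1,6}. Safe: 2. Place at column 2.
Row 4: attacked by (1,3)→{3,6}; (2,7)→{5,7}; (3,2)→{1,2,3}; (6,1)→{1,3}; (8,6)→{2,6}. Safe: 4, 8. Place at column 8.
Row 5: attacked by (1,3)→{3,7}; (2,7)→{4,7}; (3,2)→{2,4}; (4,8)→{7,8}; (6,1)→{1,2}; (8,6)→{3,6}. Safe: 5. Place at column 5.
Row 7: attacked by (1,3)→{3}; (2,7)→{2,7}; (3,2)→{2,6}; (4,8)→{5,8}; (5,5)→{3,5,7}; (6,1)→{1,2}; (8,6)→{5,6,7}. Blocked: 7. Safe: 4. Place at column 4.
Columns [3, 7, 2, 8, 5, 1, 4, 6], r−c [-2, -5, 1, -4, 0, 5, 3, 2], r+c [4, 9, 5, 12, 10, 7, 11, 14] are all distinct, so no two queens attack.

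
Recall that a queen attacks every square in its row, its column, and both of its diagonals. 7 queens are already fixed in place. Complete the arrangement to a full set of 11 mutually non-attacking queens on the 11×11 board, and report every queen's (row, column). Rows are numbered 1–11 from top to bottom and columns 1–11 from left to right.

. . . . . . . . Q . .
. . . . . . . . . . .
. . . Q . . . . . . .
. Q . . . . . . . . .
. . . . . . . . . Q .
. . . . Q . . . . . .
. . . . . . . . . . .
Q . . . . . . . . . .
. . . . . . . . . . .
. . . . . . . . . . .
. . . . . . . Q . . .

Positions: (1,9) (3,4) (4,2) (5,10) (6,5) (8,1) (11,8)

(1,9) (2,11) (3,4) (4,2) (5,10) (6,5) (7,7) (8,1) (9,3) (10,6) (11,8)

Row 2: attacked by (1,9)→{8,9,10}; (3,4)→{3,4,5}; (4,2)→{2,4}; (5,10)→{7,10}; (6,5)→{1,5,9}; (8,1)→{1,7}; (11,8)→{8}. Safe: 6, 11. Place at column 11.
Row 7: attacked by (1,9)→{3,9}; (2,11)→{6,11}; (3,4)→{4,8}; (4,2)→{2,5}; (5,10)→{8,10}; (6,5)→{4,5,6}; (8,1)→{1,2}; (11,8)→{4,8}. Safe: 7. Place at column 7.
Row 9: attacked by (1,9)→{1,9}; (2,11)→{4,11}; (3,4)→{4,10}; (4,2)→{2,7}; (5,10)→{6,10}; (6,5)→{2,5,8}; (7,7)→{5,7,9}; (8,1)→{1,2}; (11,8)→{6,8,10}. Safe: 3. Place at column 3.
Row 10: attacked by (1,9)→{9}; (2,11)→{3,11}; (3,4)→{4,11}; (4,2)→{2,8}; (5,10)→{5,10}; (6,5)→{1,5,9}; (7,7)→{4,7,10}; (8,1)→{1,3}; (9,3)→{2,3,4}; (11,8)→{7,8,9}. Safe: 6. Place at column 6.
Columns [9, 11, 4, 2, 10, 5, 7, 1, 3, 6, 8], r−c [-8, -9, -1, 2, -5, 1, 0, 7, 6, 4, 3], r+c [10, 13, 7, 6, 15, 11, 14, 9, 12, 16, 19] are all distinct, so no two queens attack.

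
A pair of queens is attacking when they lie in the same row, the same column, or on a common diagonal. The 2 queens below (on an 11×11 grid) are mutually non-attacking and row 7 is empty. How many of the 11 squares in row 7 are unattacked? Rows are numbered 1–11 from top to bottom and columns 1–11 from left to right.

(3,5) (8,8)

6

(3,5) attacks row 7 at column 5 and diagonals 1, 9.
(8,8) attacks row 7 at column 8 and diagonals 7, 9.
Attacked columns: {1, 5, 7, 8, 9}. Safe: {2, 3, 4, 6, 10, 11}.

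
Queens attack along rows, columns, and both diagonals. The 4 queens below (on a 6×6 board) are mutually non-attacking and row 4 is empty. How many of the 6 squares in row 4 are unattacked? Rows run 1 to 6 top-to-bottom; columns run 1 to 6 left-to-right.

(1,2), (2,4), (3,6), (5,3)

1

(1,2) attacks row 4 at column 2 and diagonals 5.
(2,4) attacks row 4 at column 4 and diagonals 2, 6.
(3,6) attacks row 4 at column 6 and diagonals 5.
(5,3) attacks row 4 at column 3 and diagonals 2, 4.
Attacked columns: {2, 3, 4, 5, 6}. Safe: {1}.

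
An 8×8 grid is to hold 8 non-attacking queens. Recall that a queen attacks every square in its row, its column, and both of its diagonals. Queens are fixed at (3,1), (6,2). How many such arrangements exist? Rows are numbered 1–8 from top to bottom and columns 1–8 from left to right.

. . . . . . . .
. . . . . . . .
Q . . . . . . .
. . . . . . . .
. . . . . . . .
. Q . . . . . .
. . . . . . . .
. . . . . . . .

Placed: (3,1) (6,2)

8

Branch on row 1: col 4 → 3; col 5 → 1; col 6 → 3; col 8 → 1.
Sum: 3 + 1 + 3 + 1 = 8.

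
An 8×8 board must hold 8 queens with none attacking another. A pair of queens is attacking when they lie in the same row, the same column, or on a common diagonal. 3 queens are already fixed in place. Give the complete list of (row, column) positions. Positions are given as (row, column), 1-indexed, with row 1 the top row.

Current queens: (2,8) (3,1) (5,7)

(1,4) (2,8) (3,1) (4,5) (5,7) (6,2) (7,6) (8,3)

Row 1: attacked by (2,8)→{7,8}; (3,1)→{1,3}; (5,7)→{3,7}. Safe: 2, 4, 5, 6. Place at column 4.
Row 4: attacked by (1,4)→{1,4,7}; (2,8)→{6,8}; (3,1)→{1,2}; (5,7)→{6,7,8}. Safe: 3, 5. Place at column 5.
Row 6: attacked by (1,4)→{4}; (2,8)→{4,8}; (3,1)→{1,4}; (4,5)→{3,5,7}; (5,7)→{6,7,8}. Safe: 2. Place at column 2.
Row 7: attacked by (1,4)→{4}; (2,8)→{3,8}; (3,1)→{1,5}; (4,5)→{2,5,8}; (5,7)→{5,7}; (6,2)→{1,2,3}. Safe: 6. Place at column 6.
Row 8: attacked by (1,4)→{4}; (2,8)→{2,8}; (3,1)→{1,6}; (4,5)→{1,5}; (5,7)→{4,7}; (6,2)→{2,4}; (7,6)→{5,6,7}. Safe: 3. Place at column 3.
Columns [4, 8, 1, 5, 7, 2, 6, 3], r−c [-3, -6, 2, -1, -2, 4, 1, 5], r+c [5, 10, 4, 9, 12, 8, 13, 11] are all distinct, so no two queens attack.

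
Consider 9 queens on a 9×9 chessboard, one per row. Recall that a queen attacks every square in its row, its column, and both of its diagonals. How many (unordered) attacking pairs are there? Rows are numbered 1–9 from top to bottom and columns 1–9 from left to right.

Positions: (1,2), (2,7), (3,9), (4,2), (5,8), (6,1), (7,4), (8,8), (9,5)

2

Same column: (1,2)–(4,2) (column 2); (5,8)–(8,8) (column 8).
Total attacking pairs: 2.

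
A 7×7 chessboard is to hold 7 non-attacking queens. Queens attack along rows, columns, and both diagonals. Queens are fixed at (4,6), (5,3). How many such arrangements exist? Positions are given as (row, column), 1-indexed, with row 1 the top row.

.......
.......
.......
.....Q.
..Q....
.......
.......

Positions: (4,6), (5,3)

Branch on row 1: col 1 → 1; col 2 → 0; col 4 → 0; col 5 → 1.
Sum: 1 + 0 + 0 + 1 = 2.

2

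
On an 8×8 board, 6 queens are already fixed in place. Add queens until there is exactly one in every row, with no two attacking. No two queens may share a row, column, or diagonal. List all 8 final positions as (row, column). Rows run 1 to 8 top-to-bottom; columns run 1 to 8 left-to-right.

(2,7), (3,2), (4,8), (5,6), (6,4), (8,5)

Row 1: attacked by (2,7)→{6,7,8}; (3,2)→{2,4}; (4,8)→{5,8}; (5,6)→{2,6}; (6,4)→{4}; (8,5)→{5}. Safe: 1, 3. Place at column 3.
Row 7: attacked by (1,3)→{3}; (2,7)→{2,7}; (3,2)→{2,6}; (4,8)→{5,8}; (5,6)→{4,6,8}; (6,4)→{3,4,5}; (8,5)→{4,5,6}. Safe: 1. Place at column 1.
Columns [3, 7, 2, 8, 6, 4, 1, 5], r−c [-2, -5, 1, -4, -1, 2, 6, 3], r+c [4, 9, 5, 12, 11, 10, 8, 13] are all distinct, so no two queens attack.

(1,3) (2,7) (3,2) (4,8) (5,6) (6,4) (7,1) (8,5)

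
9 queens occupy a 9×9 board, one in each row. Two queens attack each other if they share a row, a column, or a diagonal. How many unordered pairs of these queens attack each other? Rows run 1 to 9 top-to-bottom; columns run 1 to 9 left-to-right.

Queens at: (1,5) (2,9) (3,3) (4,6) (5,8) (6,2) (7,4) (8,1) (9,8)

3

Same column: (5,8)–(9,8) (column 8).
Same diagonal: (1,5)–(3,3) (|1−3| = |5−3| = 2); (2,9)–(7,4) (|2−7| = |9−4| = 5).
Total attacking pairs: 3.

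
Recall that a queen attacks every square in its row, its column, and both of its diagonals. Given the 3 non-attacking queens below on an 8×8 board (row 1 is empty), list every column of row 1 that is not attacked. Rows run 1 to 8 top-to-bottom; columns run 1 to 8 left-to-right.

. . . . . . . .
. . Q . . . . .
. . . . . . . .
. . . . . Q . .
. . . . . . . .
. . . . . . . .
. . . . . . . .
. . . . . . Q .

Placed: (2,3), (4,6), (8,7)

(2,3) attacks row 1 at column 3 and diagonals 2, 4.
(4,6) attacks row 1 at column 6 and diagonals 3.
(8,7) attacks row 1 at column 7.
Attacked columns: {2, 3, 4, 6, 7}. Safe: {1, 5, 8}.

columns 1, 5, 8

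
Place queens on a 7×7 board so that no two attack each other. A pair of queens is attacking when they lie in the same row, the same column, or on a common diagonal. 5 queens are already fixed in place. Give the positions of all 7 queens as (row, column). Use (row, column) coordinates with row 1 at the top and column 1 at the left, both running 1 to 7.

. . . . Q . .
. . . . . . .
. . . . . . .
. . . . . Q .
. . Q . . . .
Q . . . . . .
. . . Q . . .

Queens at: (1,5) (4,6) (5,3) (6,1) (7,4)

Row 2: attacked by (1,5)→{4,5,6}; (4,6)→{4,6}; (5,3)→{3,6}; (6,1)→{1,5}; (7,4)→{4}. Safe: 2, 7. Place at column 7.
Row 3: attacked by (1,5)→{3,5,7}; (2,7)→{6,7}; (4,6)→{5,6,7}; (5,3)→{1,3,5}; (6,1)→{1,4}; (7,4)→{4}. Safe: 2. Place at column 2.
Columns [5, 7, 2, 6, 3, 1, 4], r−c [-4, -5, 1, -2, 2, 5, 3], r+c [6, 9, 5, 10, 8, 7, 11] are all distinct, so no two queens attack.

(1,5) (2,7) (3,2) (4,6) (5,3) (6,1) (7,4)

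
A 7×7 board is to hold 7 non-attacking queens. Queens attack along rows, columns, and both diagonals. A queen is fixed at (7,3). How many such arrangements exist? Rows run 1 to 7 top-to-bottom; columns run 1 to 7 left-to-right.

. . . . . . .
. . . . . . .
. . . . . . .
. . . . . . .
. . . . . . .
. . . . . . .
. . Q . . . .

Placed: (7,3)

6

Branch on row 1: col 1 → 1; col 2 → 0; col 4 → 1; col 5 → 2; col 6 → 1; col 7 → 1.
Sum: 1 + 0 + 1 + 2 + 1 + 1 = 6.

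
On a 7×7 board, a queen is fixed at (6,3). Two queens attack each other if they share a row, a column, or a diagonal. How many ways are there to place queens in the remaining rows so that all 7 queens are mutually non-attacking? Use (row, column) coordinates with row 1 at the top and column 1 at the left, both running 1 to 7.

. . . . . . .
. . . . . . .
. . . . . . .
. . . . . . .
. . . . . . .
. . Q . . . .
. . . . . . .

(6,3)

6

Branch on row 1: col 1 → 0; col 2 → 3; col 4 → 1; col 5 → 0; col 6 → 1; col 7 → 1.
Sum: 0 + 3 + 1 + 0 + 1 + 1 = 6.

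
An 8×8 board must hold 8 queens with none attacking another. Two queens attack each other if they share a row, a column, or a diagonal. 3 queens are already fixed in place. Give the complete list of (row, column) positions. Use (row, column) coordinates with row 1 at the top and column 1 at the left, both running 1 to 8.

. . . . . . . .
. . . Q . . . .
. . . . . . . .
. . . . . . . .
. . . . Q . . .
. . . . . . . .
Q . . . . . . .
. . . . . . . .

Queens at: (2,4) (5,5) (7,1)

(1,6) (2,4) (3,2) (4,8) (5,5) (6,7) (7,1) (8,3)

Row 1: attacked by (2,4)→{3,4,5}; (5,5)→{1,5}; (7,1)→{1,7}. Safe: 2, 6, 8. Place at column 6.
Row 3: attacked by (1,6)→{4,6,8}; (2,4)→{3,4,5}; (5,5)→{3,5,7}; (7,1)→{1,5}. Safe: 2. Place at column 2.
Row 4: attacked by (1,6)→{3,6}; (2,4)→{2,4,6}; (3,2)→{1,2,3}; (5,5)→{4,5,6}; (7,1)→{1,4}. Safe: 7, 8. Place at column 8.
Row 6: attacked by (1,6)→{1,6}; (2,4)→{4,8}; (3,2)→{2,5}; (4,8)→{6,8}; (5,5)→{4,5,6}; (7,1)→{1,2}. Safe: 3, 7. Place at column 7.
Row 8: attacked by (1,6)→{6}; (2,4)→{4}; (3,2)→{2,7}; (4,8)→{4,8}; (5,5)→{2,5,8}; (6,7)→{5,7}; (7,1)→{1,2}. Safe: 3. Place at column 3.
Columns [6, 4, 2, 8, 5, 7, 1, 3], r−c [-5, -2, 1, -4, 0, -1, 6, 5], r+c [7, 6, 5, 12, 10, 13, 8, 11] are all distinct, so no two queens attack.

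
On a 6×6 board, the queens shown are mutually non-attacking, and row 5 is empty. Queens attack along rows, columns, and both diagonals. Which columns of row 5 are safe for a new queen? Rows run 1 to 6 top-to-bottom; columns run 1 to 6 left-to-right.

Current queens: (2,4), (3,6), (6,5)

columns 2, 3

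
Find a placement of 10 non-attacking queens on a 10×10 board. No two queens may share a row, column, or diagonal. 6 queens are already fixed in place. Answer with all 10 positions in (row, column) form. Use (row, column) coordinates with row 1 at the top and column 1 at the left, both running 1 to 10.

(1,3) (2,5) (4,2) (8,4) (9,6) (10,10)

(1,3) (2,5) (3,8) (4,2) (5,9) (6,7) (7,1) (8,4) (9,6) (10,10)

Row 3: attacked by (1,3)→{1,3,5}; (2,5)→{4,5,6}; (4,2)→{1,2,3}; (8,4)→{4,9}; (9,6)→{6}; (10,10)→{3,10}. Safe: 7, 8. Place at column 8.
Row 5: attacked by (1,3)→{3,7}; (2,5)→{2,5,8}; (3,8)→{6,8,10}; (4,2)→{1,2,3}; (8,4)→{1,4,7}; (9,6)→{2,6,10}; (10,10)→{5,10}. Safe: 9. Place at column 9.
Row 6: attacked by (1,3)→{3,8}; (2,5)→{1,5,9}; (3,8)→{5,8}; (4,2)→{2,4}; (5,9)→{8,9,10}; (8,4)→{2,4,6}; (9,6)→{3,6,9}; (10,10)→{6,10}. Safe: 7. Place at column 7.
Row 7: attacked by (1,3)→{3,9}; (2,5)→{5,10}; (3,8)→{4,8}; (4,2)→{2,5}; (5,9)→{7,9}; (6,7)→{6,7,8}; (8,4)→{3,4,5}; (9,6)→{4,6,8}; (10,10)→{7,10}. Safe: 1. Place at column 1.
Columns [3, 5, 8, 2, 9, 7, 1, 4, 6, 10], r−c [-2, -3, -5, 2, -4, -1, 6, 4, 3, 0], r+c [4, 7, 11, 6, 14, 13, 8, 12, 15, 20] are all distinct, so no two queens attack.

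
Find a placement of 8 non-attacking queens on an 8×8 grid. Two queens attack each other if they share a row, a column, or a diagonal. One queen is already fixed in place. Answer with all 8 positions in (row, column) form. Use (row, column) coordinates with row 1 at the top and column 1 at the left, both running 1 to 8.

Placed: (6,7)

(1,4) (2,1) (3,5) (4,8) (5,2) (6,7) (7,3) (8,6)

Row 1: attacked by (6,7)→{2,7}. Safe: 1, 3, 4, 5, 6, 8. Place at column 4.
Row 2: attacked by (1,4)→{3,4,5}; (6,7)→{3,7}. Safe: 1, 2, 6, 8. Place at column 1.
Row 3: attacked by (1,4)→{2,4,6}; (2,1)→{1,2}; (6,7)→{4,7}. Safe: 3, 5, 8. Place at column 5.
Row 4: attacked by (1,4)→{1,4,7}; (2,1)→{1,3}; (3,5)→{4,5,6}; (6,7)→{5,7}. Safe: 2, 8. Place at column 8.
Row 5: attacked by (1,4)→{4,8}; (2,1)→{1,4}; (3,5)→{3,5,7}; (4,8)→{7,8}; (6,7)→{6,7,8}. Safe: 2. Place at column 2.
Row 7: attacked by (1,4)→{4}; (2,1)→{1,6}; (3,5)→{1,5}; (4,8)→{5,8}; (5,2)→{2,4}; (6,7)→{6,7,8}. Safe: 3. Place at column 3.
Row 8: attacked by (1,4)→{4}; (2,1)→{1,7}; (3,5)→{5}; (4,8)→{4,8}; (5,2)→{2,5}; (6,7)→{5,7}; (7,3)→{2,3,4}. Safe: 6. Place at column 6.
Columns [4, 1, 5, 8, 2, 7, 3, 6], r−c [-3, 1, -2, -4, 3, -1, 4, 2], r+c [5, 3, 8, 12, 7, 13, 10, 14] are all distinct, so no two queens attack.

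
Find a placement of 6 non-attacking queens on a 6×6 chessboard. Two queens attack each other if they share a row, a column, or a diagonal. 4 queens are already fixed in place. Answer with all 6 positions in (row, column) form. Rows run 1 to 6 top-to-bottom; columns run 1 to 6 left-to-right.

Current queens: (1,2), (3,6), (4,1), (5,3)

Row 2: attacked by (1,2)→{1,2,3}; (3,6)→{5,6}; (4,1)→{1,3}; (5,3)→{3,6}. Safe: 4. Place at column 4.
Row 6: attacked by (1,2)→{2}; (2,4)→{4}; (3,6)→{3,6}; (4,1)→{1,3}; (5,3)→{2,3,4}. Safe: 5. Place at column 5.
Columns [2, 4, 6, 1, 3, 5], r−c [-1, -2, -3, 3, 2, 1], r+c [3, 6, 9, 5, 8, 11] are all distinct, so no two queens attack.

(1,2) (2,4) (3,6) (4,1) (5,3) (6,5)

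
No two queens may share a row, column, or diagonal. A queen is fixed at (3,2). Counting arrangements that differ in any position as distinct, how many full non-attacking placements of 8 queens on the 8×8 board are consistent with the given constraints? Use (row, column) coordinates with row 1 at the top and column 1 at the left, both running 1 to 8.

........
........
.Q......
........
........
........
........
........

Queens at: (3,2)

Branch on row 1: col 1 → 0; col 3 → 7; col 5 → 3; col 6 → 2; col 7 → 2; col 8 → 0.
Sum: 0 + 7 + 3 + 2 + 2 + 0 = 14.

14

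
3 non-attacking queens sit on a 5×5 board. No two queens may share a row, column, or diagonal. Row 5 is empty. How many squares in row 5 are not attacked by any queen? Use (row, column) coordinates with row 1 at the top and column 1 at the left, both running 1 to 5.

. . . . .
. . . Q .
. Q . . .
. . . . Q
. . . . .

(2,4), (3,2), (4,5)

(2,4) attacks row 5 at column 4 and diagonals 1.
(3,2) attacks row 5 at column 2 and diagonals 4.
(4,5) attacks row 5 at column 5 and diagonals 4.
Attacked columns: {1, 2, 4, 5}. Safe: {3}.

1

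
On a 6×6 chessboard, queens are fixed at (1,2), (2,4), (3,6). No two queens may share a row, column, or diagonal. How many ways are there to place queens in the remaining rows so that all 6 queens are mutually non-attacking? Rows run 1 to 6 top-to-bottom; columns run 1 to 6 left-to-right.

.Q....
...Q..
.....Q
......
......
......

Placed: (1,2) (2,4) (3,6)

1

Branch on row 4: col 1 → 1; col 3 → 0.
Sum: 1 + 0 = 1.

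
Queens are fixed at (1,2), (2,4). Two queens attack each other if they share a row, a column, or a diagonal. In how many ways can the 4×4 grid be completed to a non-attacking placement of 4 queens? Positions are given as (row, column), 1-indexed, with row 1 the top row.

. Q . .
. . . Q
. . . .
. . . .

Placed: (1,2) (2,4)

1

Branch on row 3: col 1 → 1.
Sum: 1 = 1.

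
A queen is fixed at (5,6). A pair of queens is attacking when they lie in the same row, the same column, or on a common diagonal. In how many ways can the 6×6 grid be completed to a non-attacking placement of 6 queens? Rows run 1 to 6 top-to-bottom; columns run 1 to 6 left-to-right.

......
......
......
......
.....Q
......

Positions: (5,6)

1

Branch on row 1: col 1 → 0; col 3 → 0; col 4 → 1; col 5 → 0.
Sum: 0 + 0 + 1 + 0 = 1.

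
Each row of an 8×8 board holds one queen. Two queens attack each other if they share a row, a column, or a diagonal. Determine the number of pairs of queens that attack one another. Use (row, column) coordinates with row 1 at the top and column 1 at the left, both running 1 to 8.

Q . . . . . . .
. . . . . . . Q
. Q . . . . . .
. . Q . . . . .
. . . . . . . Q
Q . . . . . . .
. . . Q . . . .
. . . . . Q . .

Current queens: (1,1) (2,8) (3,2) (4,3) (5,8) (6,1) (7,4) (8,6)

4

Same column: (1,1)–(6,1) (column 1); (2,8)–(5,8) (column 8).
Same diagonal: (3,2)–(4,3) (|3−4| = |2−3| = 1); (4,3)–(6,1) (|4−6| = |3−1| = 2).
Total attacking pairs: 4.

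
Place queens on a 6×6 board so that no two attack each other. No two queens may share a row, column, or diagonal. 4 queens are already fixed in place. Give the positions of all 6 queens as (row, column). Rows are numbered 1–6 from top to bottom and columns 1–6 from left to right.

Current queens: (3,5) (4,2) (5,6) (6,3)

Row 1: attacked by (3,5)→{3,5}; (4,2)→{2,5}; (5,6)→{2,6}; (6,3)→{3}. Safe: 1, 4. Place at column 4.
Row 2: attacked by (1,4)→{3,4,5}; (3,5)→{4,5,6}; (4,2)→{2,4}; (5,6)→{3,6}; (6,3)→{3}. Safe: 1. Place at column 1.
Columns [4, 1, 5, 2, 6, 3], r−c [-3, 1, -2, 2, -1, 3], r+c [5, 3, 8, 6, 11, 9] are all distinct, so no two queens attack.

(1,4) (2,1) (3,5) (4,2) (5,6) (6,3)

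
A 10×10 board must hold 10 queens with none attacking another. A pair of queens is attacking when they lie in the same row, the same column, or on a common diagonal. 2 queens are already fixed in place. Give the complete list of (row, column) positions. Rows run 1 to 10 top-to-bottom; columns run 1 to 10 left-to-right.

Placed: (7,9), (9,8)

Row 1: attacked by (7,9)→{3,9}; (9,8)→{8}. Safe: 1, 2, 4, 5, 6, 7, 10. Place at column 4.
Row 2: attacked by (1,4)→{3,4,5}; (7,9)→{4,9}; (9,8)→{1,8}. Safe: 2, 6, 7, 10. Place at column 6.
Row 3: attacked by (1,4)→{2,4,6}; (2,6)→{5,6,7}; (7,9)→{5,9}; (9,8)→{2,8}. Safe: 1, 3, 10. Place at column 3.
Row 4: attacked by (1,4)→{1,4,7}; (2,6)→{4,6,8}; (3,3)→{2,3,4}; (7,9)→{6,9}; (9,8)→{3,8}. Safe: 5, 10. Place at column 10.
Row 5: attacked by (1,4)→{4,8}; (2,6)→{3,6,9}; (3,3)→{1,3,5}; (4,10)→{9,10}; (7,9)→{7,9}; (9,8)→{4,8}. Safe: 2. Place at column 2.
Row 6: attacked by (1,4)→{4,9}; (2,6)→{2,6,10}; (3,3)→{3,6}; (4,10)→{8,10}; (5,2)→{1,2,3}; (7,9)→{8,9,10}; (9,8)→{5,8}. Safe: 7. Place at column 7.
Row 8: attacked by (1,4)→{4}; (2,6)→{6}; (3,3)→{3,8}; (4,10)→{6,10}; (5,2)→{2,5}; (6,7)→{5,7,9}; (7,9)→{8,9,10}; (9,8)→{7,8,9}. Safe: 1. Place at column 1.
Row 10: attacked by (1,4)→{4}; (2,6)→{6}; (3,3)→{3,10}; (4,10)→{4,10}; (5,2)→{2,7}; (6,7)→{3,7}; (7,9)→{6,9}; (8,1)→{1,3}; (9,8)→{7,8,9}. Safe: 5. Place at column 5.
Columns [4, 6, 3, 10, 2, 7, 9, 1, 8, 5], r−c [-3, -4, 0, -6, 3, -1, -2, 7, 1, 5], r+c [5, 8, 6, 14, 7, 13, 16, 9, 17, 15] are all distinct, so no two queens attack.

(1,4) (2,6) (3,3) (4,10) (5,2) (6,7) (7,9) (8,1) (9,8) (10,5)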